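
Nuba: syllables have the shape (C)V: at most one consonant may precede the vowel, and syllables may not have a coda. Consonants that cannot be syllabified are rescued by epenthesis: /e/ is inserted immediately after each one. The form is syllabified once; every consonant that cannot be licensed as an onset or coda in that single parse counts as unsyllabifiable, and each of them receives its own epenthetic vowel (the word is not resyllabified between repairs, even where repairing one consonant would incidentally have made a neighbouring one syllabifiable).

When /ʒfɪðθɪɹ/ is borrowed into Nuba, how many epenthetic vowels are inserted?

3

The unsyllabifiable consonants are /ʒ/, /ð/, /ɹ/; each receives one epenthetic vowel.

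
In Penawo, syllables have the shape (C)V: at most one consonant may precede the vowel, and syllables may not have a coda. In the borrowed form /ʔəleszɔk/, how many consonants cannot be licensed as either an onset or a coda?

The consonants /s/, /k/ cannot be parsed into a legal (C)V syllable (no codas are permitted; onsets are limited to one consonant).

2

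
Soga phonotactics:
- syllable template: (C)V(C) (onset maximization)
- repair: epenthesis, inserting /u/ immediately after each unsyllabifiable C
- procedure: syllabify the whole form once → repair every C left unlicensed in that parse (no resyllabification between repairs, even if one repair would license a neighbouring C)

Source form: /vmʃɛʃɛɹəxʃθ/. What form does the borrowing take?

vumuʃɛʃɛɹəxʃuθu

Under (C)V(C), the unsyllabifiable consonants are /v/, /m/, /ʃ/, /θ/ (at most one coda consonant is licensed; onsets are limited to one consonant).
Inserting the epenthetic vowel yields /v/ → /vu/, /m/ → /mu/, /ʃ/ → /ʃu/, /θ/ → /θu/.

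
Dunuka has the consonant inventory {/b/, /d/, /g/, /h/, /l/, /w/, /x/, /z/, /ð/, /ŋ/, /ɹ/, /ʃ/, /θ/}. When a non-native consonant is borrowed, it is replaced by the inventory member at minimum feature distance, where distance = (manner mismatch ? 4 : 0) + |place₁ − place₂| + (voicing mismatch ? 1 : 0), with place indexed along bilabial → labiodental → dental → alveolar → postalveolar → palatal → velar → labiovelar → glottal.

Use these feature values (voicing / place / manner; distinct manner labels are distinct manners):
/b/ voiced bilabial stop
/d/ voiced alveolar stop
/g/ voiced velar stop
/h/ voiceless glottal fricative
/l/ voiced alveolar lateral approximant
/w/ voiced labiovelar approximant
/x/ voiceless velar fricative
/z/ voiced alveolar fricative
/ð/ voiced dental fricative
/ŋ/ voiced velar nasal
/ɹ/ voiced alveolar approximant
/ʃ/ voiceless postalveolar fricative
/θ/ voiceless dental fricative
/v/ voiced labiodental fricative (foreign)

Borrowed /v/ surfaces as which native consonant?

ð

/ð/ is closest: same manner (fricative), place distance 1 (labiodental→dental), same voicing; total 1. Next closest is /z/ at distance 2.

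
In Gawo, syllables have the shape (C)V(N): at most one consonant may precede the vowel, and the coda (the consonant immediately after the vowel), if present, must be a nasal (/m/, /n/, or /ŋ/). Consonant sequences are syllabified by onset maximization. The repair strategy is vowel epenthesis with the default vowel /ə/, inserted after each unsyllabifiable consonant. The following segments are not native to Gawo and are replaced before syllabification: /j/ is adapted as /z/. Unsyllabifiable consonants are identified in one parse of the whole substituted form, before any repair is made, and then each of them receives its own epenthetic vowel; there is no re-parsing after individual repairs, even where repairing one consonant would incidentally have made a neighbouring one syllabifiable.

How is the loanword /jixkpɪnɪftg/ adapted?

zixəkəpɪnɪfətəgə

Substitution: /j/ → /z/, giving /zixkpɪnɪftg/.
The consonants /x/, /k/, /f/, /t/, /g/ cannot be parsed into a legal (C)V(N) syllable (only a nasal (/m/, /n/, or /ŋ/) is licensed in coda position; onsets are limited to one consonant).
Epenthesis after each stranded consonant: /x/ → /xə/, /k/ → /kə/, /f/ → /fə/, /t/ → /tə/, /g/ → /gə/.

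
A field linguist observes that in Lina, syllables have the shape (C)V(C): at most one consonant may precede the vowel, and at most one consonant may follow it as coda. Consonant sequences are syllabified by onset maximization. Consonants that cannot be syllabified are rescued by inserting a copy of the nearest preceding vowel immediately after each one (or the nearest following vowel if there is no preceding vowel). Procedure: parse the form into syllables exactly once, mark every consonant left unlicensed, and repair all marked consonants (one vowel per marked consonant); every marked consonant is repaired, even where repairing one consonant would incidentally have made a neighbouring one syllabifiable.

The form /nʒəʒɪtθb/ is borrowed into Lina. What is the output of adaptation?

nəʒəʒɪtθɪbɪ

Under (C)V(C), the unsyllabifiable consonants are /n/, /θ/, /b/ (at most one coda consonant is licensed; onsets are limited to one consonant).
Inserting the epenthetic vowel yields /n/ → /nə/, /θ/ → /θɪ/, /b/ → /bɪ/.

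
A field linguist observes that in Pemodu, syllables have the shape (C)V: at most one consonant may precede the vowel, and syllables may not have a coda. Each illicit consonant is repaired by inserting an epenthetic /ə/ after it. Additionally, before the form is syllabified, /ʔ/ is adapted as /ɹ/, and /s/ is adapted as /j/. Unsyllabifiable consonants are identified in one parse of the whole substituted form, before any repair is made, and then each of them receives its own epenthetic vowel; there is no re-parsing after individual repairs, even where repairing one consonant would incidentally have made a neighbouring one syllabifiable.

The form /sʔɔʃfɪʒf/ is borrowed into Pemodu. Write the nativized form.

Substitution: /s/ → /j/, /ʔ/ → /ɹ/, giving /jɹɔʃfɪʒf/.
The consonants /j/, /ʃ/, /ʒ/, /f/ cannot be parsed into a legal (C)V syllable (no codas are permitted; onsets are limited to one consonant).
Each unlicensed consonant becomes the onset of a new syllable: /j/ → /jə/, /ʃ/ → /ʃə/, /ʒ/ → /ʒə/, /f/ → /fə/.

jəɹɔʃəfɪʒəfə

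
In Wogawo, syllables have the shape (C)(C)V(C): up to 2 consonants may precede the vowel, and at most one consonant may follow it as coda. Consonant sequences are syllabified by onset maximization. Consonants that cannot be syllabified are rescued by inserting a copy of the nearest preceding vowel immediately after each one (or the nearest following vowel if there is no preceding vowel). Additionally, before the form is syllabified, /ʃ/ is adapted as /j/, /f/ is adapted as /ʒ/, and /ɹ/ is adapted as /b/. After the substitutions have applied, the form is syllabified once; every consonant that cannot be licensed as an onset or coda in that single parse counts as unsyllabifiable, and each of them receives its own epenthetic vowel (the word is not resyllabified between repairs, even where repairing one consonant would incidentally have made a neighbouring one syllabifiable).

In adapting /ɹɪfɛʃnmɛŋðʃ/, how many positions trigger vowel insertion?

After substitution the input is /bɪʒɛjnmɛŋðj/.
The unsyllabifiable consonants are /ð/, /j/; each receives one epenthetic vowel.

2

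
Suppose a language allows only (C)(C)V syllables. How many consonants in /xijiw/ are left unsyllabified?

Under (C)(C)V, the unsyllabifiable consonants are /w/ (no codas are permitted; onsets may contain at most 2 consonants).

1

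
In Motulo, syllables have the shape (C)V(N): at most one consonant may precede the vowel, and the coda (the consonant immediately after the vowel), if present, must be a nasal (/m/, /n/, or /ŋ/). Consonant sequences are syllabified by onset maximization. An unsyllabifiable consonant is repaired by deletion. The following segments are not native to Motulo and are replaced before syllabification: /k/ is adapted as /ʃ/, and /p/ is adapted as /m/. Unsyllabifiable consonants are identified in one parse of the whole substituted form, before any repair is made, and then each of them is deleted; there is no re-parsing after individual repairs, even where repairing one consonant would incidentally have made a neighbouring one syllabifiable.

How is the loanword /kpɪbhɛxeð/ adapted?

mɪhɛxe

Substitution: /k/ → /ʃ/, /p/ → /m/, giving /ʃmɪbhɛxeð/.
The consonants /ʃ/, /b/, /ð/ cannot be parsed into a legal (C)V(N) syllable (only a nasal (/m/, /n/, or /ŋ/) is licensed in coda position; onsets are limited to one consonant).
Deletion applies to /ʃ/, /b/, /ð/.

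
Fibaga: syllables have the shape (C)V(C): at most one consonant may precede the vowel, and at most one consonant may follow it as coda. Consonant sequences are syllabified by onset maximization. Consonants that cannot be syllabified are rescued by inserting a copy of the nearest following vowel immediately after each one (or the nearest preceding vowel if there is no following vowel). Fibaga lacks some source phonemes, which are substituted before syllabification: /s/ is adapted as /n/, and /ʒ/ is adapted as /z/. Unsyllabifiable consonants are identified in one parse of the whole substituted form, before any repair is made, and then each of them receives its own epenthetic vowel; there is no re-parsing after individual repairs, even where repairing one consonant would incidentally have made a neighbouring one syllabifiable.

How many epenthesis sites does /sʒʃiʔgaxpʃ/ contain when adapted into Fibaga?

After substitution the input is /nzʃiʔgaxpʃ/.
The unsyllabifiable consonants are /n/, /z/, /p/, /ʃ/; each receives one epenthetic vowel.

4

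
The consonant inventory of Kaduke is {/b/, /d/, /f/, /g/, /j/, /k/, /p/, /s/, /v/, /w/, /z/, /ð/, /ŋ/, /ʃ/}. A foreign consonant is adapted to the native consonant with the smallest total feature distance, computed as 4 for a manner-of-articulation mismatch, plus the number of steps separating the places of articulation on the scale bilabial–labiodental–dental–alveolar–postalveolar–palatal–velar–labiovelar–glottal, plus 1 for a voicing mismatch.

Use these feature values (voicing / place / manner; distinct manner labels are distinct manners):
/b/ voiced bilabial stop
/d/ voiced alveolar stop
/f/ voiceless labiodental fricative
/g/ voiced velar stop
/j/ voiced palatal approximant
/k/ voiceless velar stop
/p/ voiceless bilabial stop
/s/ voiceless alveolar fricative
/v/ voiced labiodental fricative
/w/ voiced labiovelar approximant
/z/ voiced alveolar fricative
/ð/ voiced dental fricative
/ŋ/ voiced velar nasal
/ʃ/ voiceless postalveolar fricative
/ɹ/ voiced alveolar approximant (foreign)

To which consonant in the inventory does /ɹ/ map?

j

/j/ is closest: same manner (approximant), place distance 2 (alveolar→palatal), same voicing; total 2. Next closest is /d/ at distance 4.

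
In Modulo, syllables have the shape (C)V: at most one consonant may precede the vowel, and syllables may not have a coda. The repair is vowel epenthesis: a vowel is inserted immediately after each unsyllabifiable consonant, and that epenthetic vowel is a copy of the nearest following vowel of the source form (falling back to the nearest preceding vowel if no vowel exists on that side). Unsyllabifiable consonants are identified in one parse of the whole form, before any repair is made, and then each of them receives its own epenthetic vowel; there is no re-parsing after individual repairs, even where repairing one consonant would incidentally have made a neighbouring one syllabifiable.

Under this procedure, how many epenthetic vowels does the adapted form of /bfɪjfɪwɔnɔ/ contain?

2

The unsyllabifiable consonants are /b/, /j/; each receives one epenthetic vowel.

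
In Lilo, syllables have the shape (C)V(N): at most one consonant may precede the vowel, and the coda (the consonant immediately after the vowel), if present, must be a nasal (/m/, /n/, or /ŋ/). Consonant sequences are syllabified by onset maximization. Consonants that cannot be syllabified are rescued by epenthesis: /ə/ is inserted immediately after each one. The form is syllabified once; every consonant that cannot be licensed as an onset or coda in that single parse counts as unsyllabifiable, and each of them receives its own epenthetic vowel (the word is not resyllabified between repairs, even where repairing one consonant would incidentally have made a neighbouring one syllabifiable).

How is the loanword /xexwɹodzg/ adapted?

The consonants /x/, /w/, /d/, /z/, /g/ cannot be parsed into a legal (C)V(N) syllable (only a nasal (/m/, /n/, or /ŋ/) is licensed in coda position; onsets are limited to one consonant).
Epenthesis after each stranded consonant: /x/ → /xə/, /w/ → /wə/, /d/ → /də/, /z/ → /zə/, /g/ → /gə/.

xexəwəɹodəzəgə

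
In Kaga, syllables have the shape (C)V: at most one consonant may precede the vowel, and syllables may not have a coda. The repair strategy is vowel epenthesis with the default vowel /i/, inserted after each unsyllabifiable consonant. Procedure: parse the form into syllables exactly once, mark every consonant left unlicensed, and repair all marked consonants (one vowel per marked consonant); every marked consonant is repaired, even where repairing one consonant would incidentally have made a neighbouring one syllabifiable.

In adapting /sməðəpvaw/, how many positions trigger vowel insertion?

3

The unsyllabifiable consonants are /s/, /p/, /w/; each receives one epenthetic vowel.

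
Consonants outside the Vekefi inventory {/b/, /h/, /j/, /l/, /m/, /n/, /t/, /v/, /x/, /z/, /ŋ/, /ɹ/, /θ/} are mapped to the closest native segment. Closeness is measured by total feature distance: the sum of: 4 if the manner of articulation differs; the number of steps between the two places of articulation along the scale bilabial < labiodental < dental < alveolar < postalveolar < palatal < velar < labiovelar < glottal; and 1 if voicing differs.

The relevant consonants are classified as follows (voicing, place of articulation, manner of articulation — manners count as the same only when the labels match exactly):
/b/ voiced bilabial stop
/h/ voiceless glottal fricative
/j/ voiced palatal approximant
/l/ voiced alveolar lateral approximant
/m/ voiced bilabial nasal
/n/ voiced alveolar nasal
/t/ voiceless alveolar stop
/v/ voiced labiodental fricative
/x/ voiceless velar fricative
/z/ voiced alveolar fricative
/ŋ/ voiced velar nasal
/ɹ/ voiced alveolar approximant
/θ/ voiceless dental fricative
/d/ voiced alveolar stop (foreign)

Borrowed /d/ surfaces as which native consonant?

t

/t/ is closest: same manner (stop), place distance 0 (alveolar→alveolar), voicing differs (+1); total 1. Next closest is /b/ at distance 3.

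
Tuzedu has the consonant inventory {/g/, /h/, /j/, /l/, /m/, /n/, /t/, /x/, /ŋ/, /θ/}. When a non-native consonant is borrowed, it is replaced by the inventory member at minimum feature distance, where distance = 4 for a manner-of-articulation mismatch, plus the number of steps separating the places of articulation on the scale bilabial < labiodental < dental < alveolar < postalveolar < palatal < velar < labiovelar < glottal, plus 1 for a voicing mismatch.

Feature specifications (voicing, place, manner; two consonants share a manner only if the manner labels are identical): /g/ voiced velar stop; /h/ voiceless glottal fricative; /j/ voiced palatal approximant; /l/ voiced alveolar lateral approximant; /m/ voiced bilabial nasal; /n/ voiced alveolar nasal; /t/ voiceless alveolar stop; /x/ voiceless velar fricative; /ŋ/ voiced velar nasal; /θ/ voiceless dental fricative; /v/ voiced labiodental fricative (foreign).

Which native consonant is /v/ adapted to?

/θ/ is closest: same manner (fricative), place distance 1 (labiodental→dental), voicing differs (+1); total 2. Next closest is /m/ at distance 5.

θ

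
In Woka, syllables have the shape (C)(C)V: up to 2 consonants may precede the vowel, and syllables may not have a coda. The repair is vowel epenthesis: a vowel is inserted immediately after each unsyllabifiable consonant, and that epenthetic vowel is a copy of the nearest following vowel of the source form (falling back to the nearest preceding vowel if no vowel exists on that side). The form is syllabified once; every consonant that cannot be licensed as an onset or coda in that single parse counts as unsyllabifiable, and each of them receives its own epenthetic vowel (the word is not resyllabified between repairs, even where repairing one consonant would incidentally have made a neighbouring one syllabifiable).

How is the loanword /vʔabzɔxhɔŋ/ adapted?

vʔabzɔxhɔŋɔ

Under (C)(C)V, the unsyllabifiable consonants are /ŋ/ (no codas are permitted; onsets may contain at most 2 consonants).
Inserting the epenthetic vowel yields /ŋ/ → /ŋɔ/.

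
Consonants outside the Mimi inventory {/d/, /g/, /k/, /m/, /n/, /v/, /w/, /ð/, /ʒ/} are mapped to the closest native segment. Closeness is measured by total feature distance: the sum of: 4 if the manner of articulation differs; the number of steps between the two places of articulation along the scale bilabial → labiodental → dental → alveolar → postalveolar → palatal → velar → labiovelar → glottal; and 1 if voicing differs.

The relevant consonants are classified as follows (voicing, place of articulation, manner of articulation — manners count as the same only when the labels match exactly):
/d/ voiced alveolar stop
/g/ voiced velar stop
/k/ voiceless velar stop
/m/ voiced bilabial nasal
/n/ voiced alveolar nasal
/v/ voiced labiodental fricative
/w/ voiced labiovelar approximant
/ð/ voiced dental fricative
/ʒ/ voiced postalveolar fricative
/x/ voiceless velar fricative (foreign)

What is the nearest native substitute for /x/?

/ʒ/ is closest: same manner (fricative), place distance 2 (velar→postalveolar), voicing differs (+1); total 3. Next closest is /k/ at distance 4.

ʒ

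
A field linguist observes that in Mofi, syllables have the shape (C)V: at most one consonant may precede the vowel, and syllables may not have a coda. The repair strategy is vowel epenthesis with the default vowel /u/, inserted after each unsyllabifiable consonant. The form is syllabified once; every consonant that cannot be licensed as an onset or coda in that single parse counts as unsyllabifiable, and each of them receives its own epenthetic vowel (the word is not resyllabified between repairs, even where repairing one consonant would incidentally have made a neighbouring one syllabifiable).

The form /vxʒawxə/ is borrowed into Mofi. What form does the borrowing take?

vuxuʒawuxə

Under (C)V, the unsyllabifiable consonants are /v/, /x/, /w/ (no codas are permitted; onsets are limited to one consonant).
Inserting the epenthetic vowel yields /v/ → /vu/, /x/ → /xu/, /w/ → /wu/.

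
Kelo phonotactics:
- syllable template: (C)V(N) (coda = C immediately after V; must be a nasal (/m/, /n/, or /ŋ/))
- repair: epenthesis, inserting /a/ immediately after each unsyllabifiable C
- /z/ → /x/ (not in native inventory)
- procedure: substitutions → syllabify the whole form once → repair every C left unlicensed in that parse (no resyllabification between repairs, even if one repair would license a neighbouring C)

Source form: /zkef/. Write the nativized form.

Substitution: /z/ → /x/, giving /xkef/.
The consonants /x/, /f/ cannot be parsed into a legal (C)V(N) syllable (only a nasal (/m/, /n/, or /ŋ/) is licensed in coda position; onsets are limited to one consonant).
Inserting the epenthetic vowel yields /x/ → /xa/, /f/ → /fa/.

xakefa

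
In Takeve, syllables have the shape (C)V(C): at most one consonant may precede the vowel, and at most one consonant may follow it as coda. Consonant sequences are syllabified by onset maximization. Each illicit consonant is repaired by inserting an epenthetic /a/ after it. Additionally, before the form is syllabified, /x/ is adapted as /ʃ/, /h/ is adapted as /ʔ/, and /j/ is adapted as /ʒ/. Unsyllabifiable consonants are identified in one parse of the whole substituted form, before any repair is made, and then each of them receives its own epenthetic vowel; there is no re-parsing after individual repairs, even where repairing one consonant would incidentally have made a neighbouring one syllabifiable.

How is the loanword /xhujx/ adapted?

ʃaʔuʒʃa

Substitution: /x/ → /ʃ/, /h/ → /ʔ/, /j/ → /ʒ/, giving /ʃʔuʒʃ/.
Syllabifying with onset maximization leaves /ʃ/, /ʃ/ stranded (at most one coda consonant is licensed; onsets are limited to one consonant).
Epenthesis after each stranded consonant: /ʃ/ → /ʃa/, /ʃ/ → /ʃa/.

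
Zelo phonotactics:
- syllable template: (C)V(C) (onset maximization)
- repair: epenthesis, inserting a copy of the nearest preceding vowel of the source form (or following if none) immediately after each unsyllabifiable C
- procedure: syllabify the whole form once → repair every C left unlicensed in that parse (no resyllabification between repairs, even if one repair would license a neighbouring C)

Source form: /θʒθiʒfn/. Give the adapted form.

θiʒiθiʒfini

Under (C)V(C), the unsyllabifiable consonants are /θ/, /ʒ/, /f/, /n/ (at most one coda consonant is licensed; onsets are limited to one consonant).
Each unlicensed consonant becomes the onset of a new syllable: /θ/ → /θi/, /ʒ/ → /ʒi/, /f/ → /fi/, /n/ → /ni/.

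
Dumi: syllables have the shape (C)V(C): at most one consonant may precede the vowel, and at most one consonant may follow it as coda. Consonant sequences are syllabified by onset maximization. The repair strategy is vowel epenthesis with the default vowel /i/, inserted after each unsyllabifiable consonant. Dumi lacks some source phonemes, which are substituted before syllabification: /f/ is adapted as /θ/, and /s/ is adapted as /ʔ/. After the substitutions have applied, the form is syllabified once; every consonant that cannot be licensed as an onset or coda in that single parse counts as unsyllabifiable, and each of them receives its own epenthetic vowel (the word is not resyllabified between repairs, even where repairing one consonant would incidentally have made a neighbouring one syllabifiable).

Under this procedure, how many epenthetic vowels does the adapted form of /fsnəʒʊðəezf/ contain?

3

After substitution the input is /θʔnəʒʊðəezθ/.
The unsyllabifiable consonants are /θ/, /ʔ/, /θ/; each receives one epenthetic vowel.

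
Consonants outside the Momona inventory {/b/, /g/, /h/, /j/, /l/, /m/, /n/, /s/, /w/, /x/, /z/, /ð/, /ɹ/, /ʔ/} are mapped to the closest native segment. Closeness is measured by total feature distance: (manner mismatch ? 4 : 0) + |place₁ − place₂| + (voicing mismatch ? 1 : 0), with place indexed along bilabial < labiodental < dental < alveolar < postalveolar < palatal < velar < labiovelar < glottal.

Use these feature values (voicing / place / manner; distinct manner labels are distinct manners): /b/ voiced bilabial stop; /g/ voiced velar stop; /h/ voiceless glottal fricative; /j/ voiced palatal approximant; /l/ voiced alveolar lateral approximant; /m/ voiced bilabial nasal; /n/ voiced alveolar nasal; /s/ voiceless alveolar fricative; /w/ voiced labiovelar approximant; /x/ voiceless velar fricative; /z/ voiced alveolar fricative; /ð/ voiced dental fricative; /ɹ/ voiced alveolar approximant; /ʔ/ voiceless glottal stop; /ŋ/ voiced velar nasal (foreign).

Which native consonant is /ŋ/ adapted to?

/n/ is closest: same manner (nasal), place distance 3 (velar→alveolar), same voicing; total 3. Next closest is /g/ at distance 4.

n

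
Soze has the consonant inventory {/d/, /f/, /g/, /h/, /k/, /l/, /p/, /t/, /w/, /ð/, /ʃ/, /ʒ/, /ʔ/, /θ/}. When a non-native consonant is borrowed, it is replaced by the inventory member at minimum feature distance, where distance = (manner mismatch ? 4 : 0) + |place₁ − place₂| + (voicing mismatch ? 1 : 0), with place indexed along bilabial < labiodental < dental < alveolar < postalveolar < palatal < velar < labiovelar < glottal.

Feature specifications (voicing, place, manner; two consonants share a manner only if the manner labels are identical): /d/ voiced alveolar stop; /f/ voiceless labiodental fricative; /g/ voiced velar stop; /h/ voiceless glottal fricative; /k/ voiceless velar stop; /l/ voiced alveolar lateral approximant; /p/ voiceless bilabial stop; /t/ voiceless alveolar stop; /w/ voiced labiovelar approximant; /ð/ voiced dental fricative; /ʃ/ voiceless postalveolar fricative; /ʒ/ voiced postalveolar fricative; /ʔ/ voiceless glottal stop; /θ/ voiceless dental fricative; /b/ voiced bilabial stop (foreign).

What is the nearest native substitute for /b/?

/p/ is closest: same manner (stop), place distance 0 (bilabial→bilabial), voicing differs (+1); total 1. Next closest is /d/ at distance 3.

p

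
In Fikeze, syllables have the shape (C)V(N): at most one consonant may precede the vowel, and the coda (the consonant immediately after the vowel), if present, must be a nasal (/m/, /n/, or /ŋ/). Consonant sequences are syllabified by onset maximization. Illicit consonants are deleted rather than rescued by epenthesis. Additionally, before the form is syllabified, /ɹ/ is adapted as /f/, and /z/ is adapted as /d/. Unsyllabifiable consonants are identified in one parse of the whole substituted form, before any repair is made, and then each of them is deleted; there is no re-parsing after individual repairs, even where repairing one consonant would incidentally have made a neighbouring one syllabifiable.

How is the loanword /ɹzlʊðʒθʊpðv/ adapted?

Substitution: /ɹ/ → /f/, /z/ → /d/, giving /fdlʊðʒθʊpðv/.
Under (C)V(N), the unsyllabifiable consonants are /f/, /d/, /ð/, /ʒ/, /p/, /ð/, /v/ (only a nasal (/m/, /n/, or /ŋ/) is licensed in coda position; onsets are limited to one consonant).
Deleting the stranded consonants removes /f/, /d/, /ð/, /ʒ/, /p/, /ð/, /v/.

lʊθʊ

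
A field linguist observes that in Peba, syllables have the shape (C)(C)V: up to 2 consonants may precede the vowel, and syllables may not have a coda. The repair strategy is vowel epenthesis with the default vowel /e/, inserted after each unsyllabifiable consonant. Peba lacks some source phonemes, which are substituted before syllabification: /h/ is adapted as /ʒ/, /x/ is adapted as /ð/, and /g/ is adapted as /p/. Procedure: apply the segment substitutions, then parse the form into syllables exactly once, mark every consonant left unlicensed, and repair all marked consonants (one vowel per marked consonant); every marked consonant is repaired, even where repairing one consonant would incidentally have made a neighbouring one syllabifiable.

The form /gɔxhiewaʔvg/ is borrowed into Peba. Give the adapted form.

pɔðʒiewaʔevepe

Substitution: /g/ → /p/, /x/ → /ð/, /h/ → /ʒ/, giving /pɔðʒiewaʔvp/.
Syllabifying with onset maximization leaves /ʔ/, /v/, /p/ stranded (no codas are permitted; onsets may contain at most 2 consonants).
Inserting the epenthetic vowel yields /ʔ/ → /ʔe/, /v/ → /ve/, /p/ → /pe/.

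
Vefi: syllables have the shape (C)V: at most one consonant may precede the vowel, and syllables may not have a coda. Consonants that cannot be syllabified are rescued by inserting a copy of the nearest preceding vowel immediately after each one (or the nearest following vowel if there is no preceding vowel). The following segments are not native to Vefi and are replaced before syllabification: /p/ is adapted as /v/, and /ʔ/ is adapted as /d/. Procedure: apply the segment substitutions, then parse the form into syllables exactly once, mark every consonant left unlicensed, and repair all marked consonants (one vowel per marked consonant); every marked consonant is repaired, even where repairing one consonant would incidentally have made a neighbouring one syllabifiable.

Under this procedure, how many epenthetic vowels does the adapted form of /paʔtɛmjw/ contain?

4

After substitution the input is /vadtɛmjw/.
The unsyllabifiable consonants are /d/, /m/, /j/, /w/; each receives one epenthetic vowel.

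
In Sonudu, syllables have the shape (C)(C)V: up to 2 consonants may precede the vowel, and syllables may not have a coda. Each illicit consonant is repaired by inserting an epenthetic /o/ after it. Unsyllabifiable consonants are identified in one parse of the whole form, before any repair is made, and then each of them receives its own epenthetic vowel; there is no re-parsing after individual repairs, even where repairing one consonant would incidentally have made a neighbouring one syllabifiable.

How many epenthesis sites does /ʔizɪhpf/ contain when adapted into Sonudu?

The unsyllabifiable consonants are /h/, /p/, /f/; each receives one epenthetic vowel.

3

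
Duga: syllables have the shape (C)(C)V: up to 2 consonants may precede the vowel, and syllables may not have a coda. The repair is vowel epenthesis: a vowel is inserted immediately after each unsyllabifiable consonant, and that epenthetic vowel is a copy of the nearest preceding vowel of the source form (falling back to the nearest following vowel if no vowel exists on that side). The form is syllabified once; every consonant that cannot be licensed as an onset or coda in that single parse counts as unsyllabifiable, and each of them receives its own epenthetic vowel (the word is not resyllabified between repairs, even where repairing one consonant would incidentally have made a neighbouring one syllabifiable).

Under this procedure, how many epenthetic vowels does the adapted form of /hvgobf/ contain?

The unsyllabifiable consonants are /h/, /b/, /f/; each receives one epenthetic vowel.

3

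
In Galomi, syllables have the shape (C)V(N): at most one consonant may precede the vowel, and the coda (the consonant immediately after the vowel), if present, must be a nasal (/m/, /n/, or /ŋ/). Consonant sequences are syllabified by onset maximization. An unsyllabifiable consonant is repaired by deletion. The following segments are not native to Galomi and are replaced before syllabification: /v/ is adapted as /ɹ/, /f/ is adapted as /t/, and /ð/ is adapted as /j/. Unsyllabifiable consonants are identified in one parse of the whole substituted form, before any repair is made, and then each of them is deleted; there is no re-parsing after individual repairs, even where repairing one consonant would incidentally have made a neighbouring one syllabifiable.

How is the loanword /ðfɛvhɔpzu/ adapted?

tɛhɔzu

Substitution: /ð/ → /j/, /f/ → /t/, /v/ → /ɹ/, giving /jtɛɹhɔpzu/.
The consonants /j/, /ɹ/, /p/ cannot be parsed into a legal (C)V(N) syllable (only a nasal (/m/, /n/, or /ŋ/) is licensed in coda position; onsets are limited to one consonant).
Deleting the stranded consonants removes /j/, /ɹ/, /p/.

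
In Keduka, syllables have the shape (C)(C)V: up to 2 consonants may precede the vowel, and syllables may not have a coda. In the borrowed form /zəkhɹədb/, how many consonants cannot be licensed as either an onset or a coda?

Under (C)(C)V, the unsyllabifiable consonants are /k/, /d/, /b/ (no codas are permitted; onsets may contain at most 2 consonants).

3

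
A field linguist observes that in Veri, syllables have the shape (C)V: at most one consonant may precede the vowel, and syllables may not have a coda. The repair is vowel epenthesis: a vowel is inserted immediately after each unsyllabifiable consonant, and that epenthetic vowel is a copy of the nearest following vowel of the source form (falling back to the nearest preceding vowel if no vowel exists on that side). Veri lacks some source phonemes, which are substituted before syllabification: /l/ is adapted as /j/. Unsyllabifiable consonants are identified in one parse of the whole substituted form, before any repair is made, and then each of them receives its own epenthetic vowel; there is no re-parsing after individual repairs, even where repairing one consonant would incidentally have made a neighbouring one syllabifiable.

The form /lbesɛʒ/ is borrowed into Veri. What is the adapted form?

jebesɛʒɛ

Substitution: /l/ → /j/, giving /jbesɛʒ/.
The consonants /j/, /ʒ/ cannot be parsed into a legal (C)V syllable (no codas are permitted; onsets are limited to one consonant).
Epenthesis after each stranded consonant: /j/ → /je/, /ʒ/ → /ʒɛ/.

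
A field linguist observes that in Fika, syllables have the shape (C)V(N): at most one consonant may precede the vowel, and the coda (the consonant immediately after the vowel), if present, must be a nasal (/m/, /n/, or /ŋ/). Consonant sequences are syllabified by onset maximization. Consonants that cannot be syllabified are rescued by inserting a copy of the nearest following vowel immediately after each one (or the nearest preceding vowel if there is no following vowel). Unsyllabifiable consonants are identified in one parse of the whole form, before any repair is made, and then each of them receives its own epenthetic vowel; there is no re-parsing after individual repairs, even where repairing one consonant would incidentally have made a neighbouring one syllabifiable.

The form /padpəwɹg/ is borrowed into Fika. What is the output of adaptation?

padəpəwəɹəgə

Syllabifying with onset maximization leaves /d/, /w/, /ɹ/, /g/ stranded (only a nasal (/m/, /n/, or /ŋ/) is licensed in coda position; onsets are limited to one consonant).
Each unlicensed consonant becomes the onset of a new syllable: /d/ → /də/, /w/ → /wə/, /ɹ/ → /ɹə/, /g/ → /gə/.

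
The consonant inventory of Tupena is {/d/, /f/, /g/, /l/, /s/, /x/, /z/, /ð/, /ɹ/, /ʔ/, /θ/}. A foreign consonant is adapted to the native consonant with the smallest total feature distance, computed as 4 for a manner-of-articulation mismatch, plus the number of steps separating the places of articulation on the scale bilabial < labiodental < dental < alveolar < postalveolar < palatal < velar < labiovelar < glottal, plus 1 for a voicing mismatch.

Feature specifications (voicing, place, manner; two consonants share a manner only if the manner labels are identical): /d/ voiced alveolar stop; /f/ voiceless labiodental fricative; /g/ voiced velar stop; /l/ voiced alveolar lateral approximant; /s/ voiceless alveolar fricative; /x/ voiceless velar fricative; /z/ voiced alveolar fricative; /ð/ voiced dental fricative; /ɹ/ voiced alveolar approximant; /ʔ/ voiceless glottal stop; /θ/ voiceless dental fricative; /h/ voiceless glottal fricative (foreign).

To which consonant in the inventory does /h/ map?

/x/ is closest: same manner (fricative), place distance 2 (glottal→velar), same voicing; total 2. Next closest is /ʔ/ at distance 4.

x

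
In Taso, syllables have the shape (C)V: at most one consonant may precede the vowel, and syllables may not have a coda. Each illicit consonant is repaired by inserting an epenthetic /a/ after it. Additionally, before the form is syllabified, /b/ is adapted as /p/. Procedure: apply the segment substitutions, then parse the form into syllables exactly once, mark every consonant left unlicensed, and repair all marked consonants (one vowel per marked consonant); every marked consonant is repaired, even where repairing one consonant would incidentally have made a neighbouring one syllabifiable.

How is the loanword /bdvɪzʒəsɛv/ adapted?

padavɪzaʒəsɛva

Substitution: /b/ → /p/, giving /pdvɪzʒəsɛv/.
Under (C)V, the unsyllabifiable consonants are /p/, /d/, /z/, /v/ (no codas are permitted; onsets are limited to one consonant).
Each unlicensed consonant becomes the onset of a new syllable: /p/ → /pa/, /d/ → /da/, /z/ → /za/, /v/ → /va/.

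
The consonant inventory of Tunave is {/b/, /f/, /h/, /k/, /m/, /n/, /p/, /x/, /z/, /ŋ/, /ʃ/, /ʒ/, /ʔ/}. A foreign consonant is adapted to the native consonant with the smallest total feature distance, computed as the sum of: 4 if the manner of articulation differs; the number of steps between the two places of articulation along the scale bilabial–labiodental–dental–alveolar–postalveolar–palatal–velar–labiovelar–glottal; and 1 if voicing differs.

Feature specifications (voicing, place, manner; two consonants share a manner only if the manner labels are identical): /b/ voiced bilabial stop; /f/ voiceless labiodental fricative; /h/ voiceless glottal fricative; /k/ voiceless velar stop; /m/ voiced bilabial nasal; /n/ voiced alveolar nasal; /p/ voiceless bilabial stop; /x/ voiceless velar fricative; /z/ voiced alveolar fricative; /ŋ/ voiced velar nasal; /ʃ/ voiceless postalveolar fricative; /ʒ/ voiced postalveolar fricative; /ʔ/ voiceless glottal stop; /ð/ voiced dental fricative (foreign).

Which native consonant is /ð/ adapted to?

z

/z/ is closest: same manner (fricative), place distance 1 (dental→alveolar), same voicing; total 1. Next closest is /f/ at distance 2.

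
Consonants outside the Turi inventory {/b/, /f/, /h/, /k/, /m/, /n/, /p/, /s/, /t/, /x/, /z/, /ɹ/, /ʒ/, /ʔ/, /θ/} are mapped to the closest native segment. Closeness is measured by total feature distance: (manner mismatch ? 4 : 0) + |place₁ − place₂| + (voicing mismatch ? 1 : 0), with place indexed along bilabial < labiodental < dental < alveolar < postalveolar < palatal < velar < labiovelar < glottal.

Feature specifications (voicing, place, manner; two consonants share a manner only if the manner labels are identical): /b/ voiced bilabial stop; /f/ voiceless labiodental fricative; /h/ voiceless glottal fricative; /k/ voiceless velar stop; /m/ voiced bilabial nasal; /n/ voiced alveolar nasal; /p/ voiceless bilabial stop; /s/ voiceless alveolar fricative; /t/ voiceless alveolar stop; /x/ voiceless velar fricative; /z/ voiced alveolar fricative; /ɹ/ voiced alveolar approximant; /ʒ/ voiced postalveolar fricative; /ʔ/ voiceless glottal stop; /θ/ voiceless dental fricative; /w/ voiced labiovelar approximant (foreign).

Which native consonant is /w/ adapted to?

ɹ

/ɹ/ is closest: same manner (approximant), place distance 4 (labiovelar→alveolar), same voicing; total 4. Next closest is /h/ at distance 6.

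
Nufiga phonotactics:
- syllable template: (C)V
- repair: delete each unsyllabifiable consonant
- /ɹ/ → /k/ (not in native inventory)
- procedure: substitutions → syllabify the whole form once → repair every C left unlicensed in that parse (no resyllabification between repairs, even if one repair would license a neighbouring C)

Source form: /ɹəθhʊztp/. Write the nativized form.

Substitution: /ɹ/ → /k/, giving /kəθhʊztp/.
Under (C)V, the unsyllabifiable consonants are /θ/, /z/, /t/, /p/ (no codas are permitted; onsets are limited to one consonant).
Each unlicensed consonant is deleted: /θ/, /z/, /t/, /p/.

kəhʊ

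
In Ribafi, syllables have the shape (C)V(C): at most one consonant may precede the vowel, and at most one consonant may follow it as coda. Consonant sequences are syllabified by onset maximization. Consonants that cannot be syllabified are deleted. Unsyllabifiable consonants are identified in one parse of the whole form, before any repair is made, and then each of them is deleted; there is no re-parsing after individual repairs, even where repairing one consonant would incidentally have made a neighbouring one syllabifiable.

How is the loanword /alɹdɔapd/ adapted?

Under (C)V(C), the unsyllabifiable consonants are /ɹ/, /d/ (at most one coda consonant is licensed; onsets are limited to one consonant).
Deleting the stranded consonants removes /ɹ/, /d/.

aldɔap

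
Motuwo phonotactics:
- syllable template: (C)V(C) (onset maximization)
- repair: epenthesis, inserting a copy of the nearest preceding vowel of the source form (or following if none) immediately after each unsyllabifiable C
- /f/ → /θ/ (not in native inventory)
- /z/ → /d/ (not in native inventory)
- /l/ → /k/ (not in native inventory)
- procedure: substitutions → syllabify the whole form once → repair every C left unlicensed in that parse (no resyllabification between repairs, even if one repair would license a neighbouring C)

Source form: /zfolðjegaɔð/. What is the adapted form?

doθokðojegaɔð

Substitution: /z/ → /d/, /f/ → /θ/, /l/ → /k/, giving /dθokðjegaɔð/.
Syllabifying with onset maximization leaves /d/, /ð/ stranded (at most one coda consonant is licensed; onsets are limited to one consonant).
Epenthesis after each stranded consonant: /d/ → /do/, /ð/ → /ðo/.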